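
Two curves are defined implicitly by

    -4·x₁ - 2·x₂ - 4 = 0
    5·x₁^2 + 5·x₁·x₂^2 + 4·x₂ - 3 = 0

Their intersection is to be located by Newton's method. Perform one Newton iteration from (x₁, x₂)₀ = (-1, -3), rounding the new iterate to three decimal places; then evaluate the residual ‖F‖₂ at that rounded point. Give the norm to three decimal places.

At (-1, -3): F = (6.000, -55.000).
Jacobian J = [[-4, -2], [10·x₁ + 5·x₂^2, 10·x₁·x₂ + 4]].
At the point, J = [[-4.000, -2.000], [35.000, 34.000]] (det J = -66.000).
Solving J·Δ = −F gives Δ = (1.424, 0.152).
Then the next iterate is (x₁, x₂)₁ = (0.424, -2.848).
Re-evaluating at (0.424, -2.848): F = (0.000, 3.70242), so ‖F‖₂ = 3.702.

3.702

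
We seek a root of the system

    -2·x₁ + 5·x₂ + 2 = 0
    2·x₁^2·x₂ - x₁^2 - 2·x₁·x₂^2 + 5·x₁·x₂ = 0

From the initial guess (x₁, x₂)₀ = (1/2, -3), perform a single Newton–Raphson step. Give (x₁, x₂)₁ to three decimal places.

(0.691, -0.124)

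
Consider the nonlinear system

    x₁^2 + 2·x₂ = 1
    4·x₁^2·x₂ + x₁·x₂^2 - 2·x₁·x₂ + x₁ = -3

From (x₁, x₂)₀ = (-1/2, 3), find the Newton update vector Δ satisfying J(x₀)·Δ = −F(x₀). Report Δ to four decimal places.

At (-1/2, 3): F = (5.2500, 4.0000).
Jacobian J = [[2·x₁, 2], [8·x₁·x₂ + x₂^2 - 2·x₂ + 1, 4·x₁^2 + 2·x₁·x₂ - 2·x₁]].
At the point, J = [[-1.0000, 2.0000], [-8.0000, -1.0000]] (det J = 17.0000).
Solving J·Δ = −F gives Δ = (0.7794, -2.2353).

(0.7794, -2.2353)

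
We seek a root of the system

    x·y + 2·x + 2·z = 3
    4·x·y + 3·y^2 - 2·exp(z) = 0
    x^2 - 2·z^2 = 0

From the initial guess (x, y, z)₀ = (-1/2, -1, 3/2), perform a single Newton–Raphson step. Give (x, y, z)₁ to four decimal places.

(2.0091, -1.4878, 0.3735)

At (-1/2, -1, 3/2): F = (-0.5000, -3.963378, -4.2500).
Jacobian J = [[y + 2, x, 2], [4·y, 4·x + 6·y, -2·exp(z)], [2·x, 0, -4·z]].
At the point, J = [[1.0000, -0.5000, 2.0000], [-4.0000, -8.0000, -8.963378], [-1.0000, 0.0000, -6.0000]] (det J = 39.518311).
Solving J·Δ = −F gives Δ = (2.5091, -0.4878, -1.1265).
Then the next iterate is (x, y, z)₁ = (2.0091, -1.4878, 0.3735).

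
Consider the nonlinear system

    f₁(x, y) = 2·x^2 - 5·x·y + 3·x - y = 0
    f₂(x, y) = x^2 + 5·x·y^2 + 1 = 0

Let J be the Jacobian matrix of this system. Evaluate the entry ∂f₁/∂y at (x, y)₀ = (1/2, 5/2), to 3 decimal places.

-3.500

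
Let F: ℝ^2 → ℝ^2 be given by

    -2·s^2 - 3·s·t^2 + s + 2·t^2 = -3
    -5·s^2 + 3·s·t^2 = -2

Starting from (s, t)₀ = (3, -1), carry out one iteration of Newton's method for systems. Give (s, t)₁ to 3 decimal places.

(1.702, -0.941)

At (3, -1): F = (-19.000, -34.000).
Jacobian J = [[-4·s - 3·t^2 + 1, -6·s·t + 4·t], [-10·s + 3·t^2, 6·s·t]].
At the point, J = [[-14.000, 14.000], [-27.000, -18.000]] (det J = 630.000).
Solving J·Δ = −F gives Δ = (-1.298, 0.059).
Then the next iterate is (s, t)₁ = (1.702, -0.941).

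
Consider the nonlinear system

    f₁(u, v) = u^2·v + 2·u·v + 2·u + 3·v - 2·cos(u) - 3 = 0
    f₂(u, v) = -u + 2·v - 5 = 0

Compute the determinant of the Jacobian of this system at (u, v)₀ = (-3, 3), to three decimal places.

J = [[2·u·v + 2·v + 2·sin(u) + 2, u^2 + 2·u + 3], [-1, 2]].
At the point, J = [[-10.28224, 6.000], [-1.000, 2.000]].
det J = -14.564.

-14.564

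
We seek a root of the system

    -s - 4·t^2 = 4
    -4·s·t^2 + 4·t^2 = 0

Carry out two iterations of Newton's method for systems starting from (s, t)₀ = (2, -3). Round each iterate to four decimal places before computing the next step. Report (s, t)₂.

(3.6150, 0.1444)

At (2, -3): F = (-42.0000, -36.0000).
Jacobian J = [[-1, -8·t], [-4·t^2, -8·s·t + 8·t]].
At the point, J = [[-1.0000, 24.0000], [-36.0000, 24.0000]] (det J = 840.0000).
Solving J·Δ = −F gives Δ = (0.1714, 1.7571).
Then the next iterate is (s, t)₁ = (2.1714, -1.2429).
Round to (2.1714, -1.2429) and repeat: F = (-12.350602, -7.238317), J = [[-1.0000, 9.9432], [-6.179202, 11.647464]].
Δ = (1.4436, 1.3873), so (s, t)₂ = (3.6150, 0.1444).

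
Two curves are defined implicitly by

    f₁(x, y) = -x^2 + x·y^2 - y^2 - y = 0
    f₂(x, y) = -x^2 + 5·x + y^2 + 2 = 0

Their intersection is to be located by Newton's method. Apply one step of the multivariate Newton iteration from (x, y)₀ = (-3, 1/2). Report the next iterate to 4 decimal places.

(-1.0531, 0.8337)

At (-3, 1/2): F = (-10.5000, -21.7500).
Jacobian J = [[-2·x + y^2, 2·x·y - 2·y - 1], [-2·x + 5, 2·y]].
At the point, J = [[6.2500, -5.0000], [11.0000, 1.0000]] (det J = 61.2500).
Solving J·Δ = −F gives Δ = (1.9469, 0.3337).
Then the next iterate is (x, y)₁ = (-1.0531, 0.8337).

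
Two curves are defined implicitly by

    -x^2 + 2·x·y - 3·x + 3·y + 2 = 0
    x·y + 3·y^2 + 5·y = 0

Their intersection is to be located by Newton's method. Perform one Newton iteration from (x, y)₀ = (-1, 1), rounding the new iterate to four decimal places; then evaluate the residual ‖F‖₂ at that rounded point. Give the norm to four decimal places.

20.7394

At (-1, 1): F = (5.0000, 7.0000).
Jacobian J = [[-2·x + 2·y - 3, 2·x + 3], [y, x + 6·y + 5]].
At the point, J = [[1.0000, 1.0000], [1.0000, 10.0000]] (det J = 9.0000).
Solving J·Δ = −F gives Δ = (-4.7778, -0.2222).
Then the next iterate is (x, y)₁ = (-5.7778, 0.7778).
Re-evaluating at (-5.7778, 0.7778): F = (-20.704119, 1.209946), so ‖F‖₂ = 20.7394.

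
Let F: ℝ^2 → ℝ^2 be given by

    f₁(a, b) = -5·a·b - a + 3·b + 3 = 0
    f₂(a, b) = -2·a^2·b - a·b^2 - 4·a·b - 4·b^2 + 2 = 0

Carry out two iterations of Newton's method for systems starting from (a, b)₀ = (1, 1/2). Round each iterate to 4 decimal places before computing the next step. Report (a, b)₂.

(2.1373, 0.1234)

At (1, 1/2): F = (1.0000, -2.2500).
Jacobian J = [[-5·b - 1, -5·a + 3], [-4·a·b - b^2 - 4·b, -2·a^2 - 2·a·b - 4·a - 8·b]].
At the point, J = [[-3.5000, -2.0000], [-4.2500, -11.0000]] (det J = 30.0000).
Solving J·Δ = −F gives Δ = (0.5167, -0.4042).
Then the next iterate is (a, b)₁ = (1.5167, 0.0958).
Round to (1.5167, 0.0958) and repeat: F = (1.044201, 0.927418), J = [[-1.4790, -4.5835], [-0.973577, -11.724557]].
Δ = (0.6206, 0.0276), so (a, b)₂ = (2.1373, 0.1234).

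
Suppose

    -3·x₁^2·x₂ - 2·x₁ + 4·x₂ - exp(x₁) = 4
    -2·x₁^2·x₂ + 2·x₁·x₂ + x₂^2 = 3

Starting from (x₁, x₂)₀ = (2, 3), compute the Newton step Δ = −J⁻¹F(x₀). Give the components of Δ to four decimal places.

At (2, 3): F = (-39.389056, -6.0000).
Jacobian J = [[-6·x₁·x₂ - exp(x₁) - 2, -3·x₁^2 + 4], [-4·x₁·x₂ + 2·x₂, -2·x₁^2 + 2·x₁ + 2·x₂]].
At the point, J = [[-45.389056, -8.0000], [-18.0000, 2.0000]] (det J = -234.778112).
Solving J·Δ = −F gives Δ = (-0.5400, -1.8599).

(-0.5400, -1.8599)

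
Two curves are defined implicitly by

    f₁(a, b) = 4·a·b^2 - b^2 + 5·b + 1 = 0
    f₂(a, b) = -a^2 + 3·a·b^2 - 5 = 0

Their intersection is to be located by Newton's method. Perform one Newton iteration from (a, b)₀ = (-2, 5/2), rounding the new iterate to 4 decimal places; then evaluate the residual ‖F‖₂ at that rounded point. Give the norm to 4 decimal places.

109.9331

At (-2, 5/2): F = (-42.7500, -46.5000).
Jacobian J = [[4·b^2, 8·a·b - 2·b + 5], [-2·a + 3·b^2, 6·a·b]].
At the point, J = [[25.0000, -40.0000], [22.7500, -30.0000]] (det J = 160.0000).
Solving J·Δ = −F gives Δ = (3.6094, 1.1871).
Then the next iterate is (a, b)₁ = (1.6094, 3.6871).
Re-evaluating at (1.6094, 3.6871): F = (93.358076, 58.047793), so ‖F‖₂ = 109.9331.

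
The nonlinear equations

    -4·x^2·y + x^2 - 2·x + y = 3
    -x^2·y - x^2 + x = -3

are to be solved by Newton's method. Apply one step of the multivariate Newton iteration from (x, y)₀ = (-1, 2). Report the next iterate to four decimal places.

(-1.3333, -1.3333)

At (-1, 2): F = (-6.0000, -1.0000).
Jacobian J = [[-8·x·y + 2·x - 2, -4·x^2 + 1], [-2·x·y - 2·x + 1, -x^2]].
At the point, J = [[12.0000, -3.0000], [7.0000, -1.0000]] (det J = 9.0000).
Solving J·Δ = −F gives Δ = (-0.3333, -3.3333).
Then the next iterate is (x, y)₁ = (-1.3333, -1.3333).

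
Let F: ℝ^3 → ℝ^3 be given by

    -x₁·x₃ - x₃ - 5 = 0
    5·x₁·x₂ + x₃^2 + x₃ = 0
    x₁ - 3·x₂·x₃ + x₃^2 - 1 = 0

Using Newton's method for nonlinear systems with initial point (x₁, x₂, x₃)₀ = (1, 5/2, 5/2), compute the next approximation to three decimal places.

(2.129, 3.121, -3.911)

At (1, 5/2, 5/2): F = (-10.000, 21.250, -12.500).
Jacobian J = [[-x₃, 0, -x₁ - 1], [5·x₂, 5·x₁, 2·x₃ + 1], [1, -3·x₃, -3·x₂ + 2·x₃]].
At the point, J = [[-2.500, 0.000, -2.000], [12.500, 5.000, 6.000], [1.000, -7.500, -2.500]] (det J = 116.250).
Solving J·Δ = −F gives Δ = (1.129, 0.621, -6.411).
Then the next iterate is (x₁, x₂, x₃)₁ = (2.129, 3.121, -3.911).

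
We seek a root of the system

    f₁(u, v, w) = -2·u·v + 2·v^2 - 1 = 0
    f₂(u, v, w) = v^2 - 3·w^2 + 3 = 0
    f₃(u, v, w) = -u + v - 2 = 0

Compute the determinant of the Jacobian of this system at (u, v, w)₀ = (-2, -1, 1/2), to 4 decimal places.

J = [[-2·v, -2·u + 4·v, 0], [0, 2·v, -6·w], [-1, 1, 0]].
At the point, J = [[2.0000, 0.0000, 0.0000], [0.0000, -2.0000, -3.0000], [-1.0000, 1.0000, 0.0000]].
det J = 6.0000.

6.0000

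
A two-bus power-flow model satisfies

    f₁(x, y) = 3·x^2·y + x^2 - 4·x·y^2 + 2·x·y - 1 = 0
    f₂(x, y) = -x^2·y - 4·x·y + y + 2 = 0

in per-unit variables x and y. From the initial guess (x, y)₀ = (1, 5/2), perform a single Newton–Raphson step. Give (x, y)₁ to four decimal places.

At (1, 5/2): F = (-12.5000, -8.0000).
Jacobian J = [[6·x·y + 2·x - 4·y^2 + 2·y, 3·x^2 - 8·x·y + 2·x], [-2·x·y - 4·y, -x^2 - 4·x + 1]].
At the point, J = [[-3.0000, -15.0000], [-15.0000, -4.0000]] (det J = -213.0000).
Solving J·Δ = −F gives Δ = (-0.3286, -0.7676).
Then the next iterate is (x, y)₁ = (0.6714, 1.7324).

(0.6714, 1.7324)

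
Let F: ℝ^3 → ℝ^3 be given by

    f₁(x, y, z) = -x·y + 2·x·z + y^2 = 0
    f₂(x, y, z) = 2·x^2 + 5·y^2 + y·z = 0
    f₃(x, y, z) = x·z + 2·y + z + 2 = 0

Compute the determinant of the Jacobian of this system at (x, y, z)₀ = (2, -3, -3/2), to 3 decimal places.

31.000

J = [[-y + 2·z, -x + 2·y, 2·x], [4·x, 10·y + z, y], [z, 2, x + 1]].
At the point, J = [[0.000, -8.000, 4.000], [8.000, -31.500, -3.000], [-1.500, 2.000, 3.000]].
det J = 31.000.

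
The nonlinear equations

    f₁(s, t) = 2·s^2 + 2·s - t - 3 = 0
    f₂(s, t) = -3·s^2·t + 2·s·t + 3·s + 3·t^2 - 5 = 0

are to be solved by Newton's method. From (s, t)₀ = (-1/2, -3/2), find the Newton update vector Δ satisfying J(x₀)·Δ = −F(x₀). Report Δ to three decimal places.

(5.417, -2.000)

At (-1/2, -3/2): F = (-2.000, 2.875).
Jacobian J = [[4·s + 2, -1], [-6·s·t + 2·t + 3, -3·s^2 + 2·s + 6·t]].
At the point, J = [[0.000, -1.000], [-4.500, -10.750]] (det J = -4.500).
Solving J·Δ = −F gives Δ = (5.417, -2.000).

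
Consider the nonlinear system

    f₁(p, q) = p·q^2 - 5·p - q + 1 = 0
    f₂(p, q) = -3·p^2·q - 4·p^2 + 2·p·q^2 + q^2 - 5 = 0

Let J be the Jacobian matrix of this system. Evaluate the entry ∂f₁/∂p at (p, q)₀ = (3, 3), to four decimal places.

4.0000

∂f₁/∂p = q^2 - 5.
At (3, 3) this is 4.0000.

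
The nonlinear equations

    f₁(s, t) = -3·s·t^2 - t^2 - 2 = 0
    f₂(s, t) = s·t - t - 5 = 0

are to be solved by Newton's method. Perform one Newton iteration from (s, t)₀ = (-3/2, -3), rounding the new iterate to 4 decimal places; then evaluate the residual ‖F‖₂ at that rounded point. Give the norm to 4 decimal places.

629.3504

At (-3/2, -3): F = (29.5000, 2.5000).
Jacobian J = [[-3·t^2, -6·s·t - 2·t], [t, s - 1]].
At the point, J = [[-27.0000, -21.0000], [-3.0000, -2.5000]] (det J = 4.5000).
Solving J·Δ = −F gives Δ = (4.7222, -4.6667).
Then the next iterate is (s, t)₁ = (3.2222, -7.6667).
Re-evaluating at (3.2222, -7.6667): F = (-628.964496, -22.036941), so ‖F‖₂ = 629.3504.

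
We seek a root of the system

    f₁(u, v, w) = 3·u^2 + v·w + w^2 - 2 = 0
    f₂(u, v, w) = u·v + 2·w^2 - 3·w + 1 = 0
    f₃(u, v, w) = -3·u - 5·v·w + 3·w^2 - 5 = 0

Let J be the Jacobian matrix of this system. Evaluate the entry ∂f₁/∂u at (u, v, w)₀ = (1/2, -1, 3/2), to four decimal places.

∂f₁/∂u = 6·u.
At (1/2, -1, 3/2) this is 3.0000.

3.0000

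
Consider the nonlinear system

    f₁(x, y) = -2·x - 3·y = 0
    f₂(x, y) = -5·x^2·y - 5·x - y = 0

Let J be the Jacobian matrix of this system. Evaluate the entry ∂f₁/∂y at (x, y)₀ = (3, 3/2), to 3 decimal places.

-3.000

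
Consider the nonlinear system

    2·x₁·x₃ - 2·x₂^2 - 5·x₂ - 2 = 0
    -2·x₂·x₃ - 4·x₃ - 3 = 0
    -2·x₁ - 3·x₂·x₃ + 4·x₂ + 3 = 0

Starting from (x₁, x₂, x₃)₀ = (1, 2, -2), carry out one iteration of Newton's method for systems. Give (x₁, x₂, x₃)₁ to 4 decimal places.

At (1, 2, -2): F = (-24.0000, 13.0000, 21.0000).
Jacobian J = [[2·x₃, -4·x₂ - 5, 2·x₁], [0, -2·x₃, -2·x₂ - 4], [-2, -3·x₃ + 4, -3·x₂]].
At the point, J = [[-4.0000, -13.0000, 2.0000], [0.0000, 4.0000, -8.0000], [-2.0000, 10.0000, -6.0000]] (det J = -416.0000).
Solving J·Δ = −F gives Δ = (-0.1971, -1.6635, 0.7933).
Then the next iterate is (x₁, x₂, x₃)₁ = (0.8029, 0.3365, -1.2067).

(0.8029, 0.3365, -1.2067)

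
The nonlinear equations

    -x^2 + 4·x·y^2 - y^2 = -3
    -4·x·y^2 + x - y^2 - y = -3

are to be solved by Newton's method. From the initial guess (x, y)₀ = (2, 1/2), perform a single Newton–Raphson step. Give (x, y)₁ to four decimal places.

(2.7750, 0.7250)

At (2, 1/2): F = (0.7500, 2.2500).
Jacobian J = [[-2·x + 4·y^2, 8·x·y - 2·y], [-4·y^2 + 1, -8·x·y - 2·y - 1]].
At the point, J = [[-3.0000, 7.0000], [0.0000, -10.0000]] (det J = 30.0000).
Solving J·Δ = −F gives Δ = (0.7750, 0.2250).
Then the next iterate is (x, y)₁ = (2.7750, 0.7250).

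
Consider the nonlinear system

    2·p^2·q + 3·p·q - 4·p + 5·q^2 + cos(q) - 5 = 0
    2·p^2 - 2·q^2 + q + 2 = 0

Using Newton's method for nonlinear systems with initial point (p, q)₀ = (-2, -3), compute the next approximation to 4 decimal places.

(0.8381, -0.4073)

At (-2, -3): F = (41.010008, -11.0000).
Jacobian J = [[4·p·q + 3·q - 4, 2·p^2 + 3·p + 10·q - sin(q)], [4·p, -4·q + 1]].
At the point, J = [[11.0000, -27.858880], [-8.0000, 13.0000]] (det J = -79.871040).
Solving J·Δ = −F gives Δ = (2.8381, 2.5927).
Then the next iterate is (p, q)₁ = (0.8381, -0.4073).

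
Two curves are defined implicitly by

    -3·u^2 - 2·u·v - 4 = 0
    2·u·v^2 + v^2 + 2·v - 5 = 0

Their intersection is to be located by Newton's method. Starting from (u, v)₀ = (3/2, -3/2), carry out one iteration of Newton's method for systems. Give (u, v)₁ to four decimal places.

At (3/2, -3/2): F = (-6.2500, 1.0000).
Jacobian J = [[-6·u - 2·v, -2·u], [2·v^2, 4·u·v + 2·v + 2]].
At the point, J = [[-6.0000, -3.0000], [4.5000, -10.0000]] (det J = 73.5000).
Solving J·Δ = −F gives Δ = (-0.8912, -0.3010).
Then the next iterate is (u, v)₁ = (0.6088, -1.8010).

(0.6088, -1.8010)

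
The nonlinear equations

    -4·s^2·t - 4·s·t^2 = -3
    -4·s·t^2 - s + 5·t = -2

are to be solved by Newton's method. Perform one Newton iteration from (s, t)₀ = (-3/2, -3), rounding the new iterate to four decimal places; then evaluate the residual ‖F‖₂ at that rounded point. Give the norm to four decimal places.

14.8495

At (-3/2, -3): F = (84.0000, 42.5000).
Jacobian J = [[-8·s·t - 4·t^2, -4·s^2 - 8·s·t], [-4·t^2 - 1, -8·s·t + 5]].
At the point, J = [[-72.0000, -45.0000], [-37.0000, -31.0000]] (det J = 567.0000).
Solving J·Δ = −F gives Δ = (1.2196, -0.0847).
Then the next iterate is (s, t)₁ = (-0.2804, -3.0847).
Re-evaluating at (-0.2804, -3.0847): F = (14.642571, -2.470656), so ‖F‖₂ = 14.8495.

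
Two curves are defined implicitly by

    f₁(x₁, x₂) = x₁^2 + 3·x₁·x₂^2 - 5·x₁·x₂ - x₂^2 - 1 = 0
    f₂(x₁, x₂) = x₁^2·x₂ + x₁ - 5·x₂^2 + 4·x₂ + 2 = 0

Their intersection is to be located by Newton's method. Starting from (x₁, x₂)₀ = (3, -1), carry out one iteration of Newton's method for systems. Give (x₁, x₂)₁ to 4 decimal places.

(1.1437, -0.8383)

At (3, -1): F = (31.0000, -13.0000).
Jacobian J = [[2·x₁ + 3·x₂^2 - 5·x₂, 6·x₁·x₂ - 5·x₁ - 2·x₂], [2·x₁·x₂ + 1, x₁^2 - 10·x₂ + 4]].
At the point, J = [[14.0000, -31.0000], [-5.0000, 23.0000]] (det J = 167.0000).
Solving J·Δ = −F gives Δ = (-1.8563, 0.1617).
Then the next iterate is (x₁, x₂)₁ = (1.1437, -0.8383).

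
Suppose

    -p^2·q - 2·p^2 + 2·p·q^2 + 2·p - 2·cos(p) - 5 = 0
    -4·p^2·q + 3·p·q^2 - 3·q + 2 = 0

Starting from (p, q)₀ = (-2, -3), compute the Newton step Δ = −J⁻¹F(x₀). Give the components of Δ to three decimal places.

At (-2, -3): F = (-40.16771, 5.000).
Jacobian J = [[-2·p·q - 4·p + 2·q^2 + 2·sin(p) + 2, -p^2 + 4·p·q], [-8·p·q + 3·q^2, -4·p^2 + 6·p·q - 3]].
At the point, J = [[14.18141, 20.000], [-21.000, 17.000]] (det J = 661.08389).
Solving J·Δ = −F gives Δ = (1.184, 1.169).

(1.184, 1.169)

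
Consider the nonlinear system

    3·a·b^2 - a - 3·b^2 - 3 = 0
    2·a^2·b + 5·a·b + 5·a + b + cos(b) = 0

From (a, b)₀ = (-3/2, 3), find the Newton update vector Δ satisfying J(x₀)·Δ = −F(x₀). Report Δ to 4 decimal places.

(14.6898, 6.9541)

At (-3/2, 3): F = (-69.0000, -14.489992).
Jacobian J = [[3·b^2 - 1, 6·a·b - 6·b], [4·a·b + 5·b + 5, 2·a^2 + 5·a - sin(b) + 1]].
At the point, J = [[26.0000, -45.0000], [2.0000, -2.141120]] (det J = 34.330880).
Solving J·Δ = −F gives Δ = (14.6898, 6.9541).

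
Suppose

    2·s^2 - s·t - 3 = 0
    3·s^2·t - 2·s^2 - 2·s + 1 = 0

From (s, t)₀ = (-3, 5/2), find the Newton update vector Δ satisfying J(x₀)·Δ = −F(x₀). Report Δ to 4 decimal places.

At (-3, 5/2): F = (22.5000, 56.5000).
Jacobian J = [[4·s - t, -s], [6·s·t - 4·s - 2, 3·s^2]].
At the point, J = [[-14.5000, 3.0000], [-35.0000, 27.0000]] (det J = -286.5000).
Solving J·Δ = −F gives Δ = (1.5288, -0.1108).

(1.5288, -0.1108)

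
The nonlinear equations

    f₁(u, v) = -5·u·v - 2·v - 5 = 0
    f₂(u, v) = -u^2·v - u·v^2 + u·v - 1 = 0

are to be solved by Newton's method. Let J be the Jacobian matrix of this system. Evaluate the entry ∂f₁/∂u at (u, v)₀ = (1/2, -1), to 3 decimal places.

5.000

∂f₁/∂u = -5·v.
At (1/2, -1) this is 5.000.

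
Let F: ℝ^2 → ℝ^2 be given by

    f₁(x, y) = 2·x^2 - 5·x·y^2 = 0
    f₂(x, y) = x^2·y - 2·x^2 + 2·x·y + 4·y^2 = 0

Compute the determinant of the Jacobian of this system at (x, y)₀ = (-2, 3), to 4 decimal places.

J = [[4·x - 5·y^2, -10·x·y], [2·x·y - 4·x + 2·y, x^2 + 2·x + 8·y]].
At the point, J = [[-53.0000, 60.0000], [2.0000, 24.0000]].
det J = -1392.0000.

-1392.0000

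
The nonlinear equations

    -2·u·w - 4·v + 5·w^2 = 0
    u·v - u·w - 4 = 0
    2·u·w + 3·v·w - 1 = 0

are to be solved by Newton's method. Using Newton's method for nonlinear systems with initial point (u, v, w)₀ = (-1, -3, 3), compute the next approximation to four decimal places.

(-1.2584, -1.2477, 1.2018)

At (-1, -3, 3): F = (63.0000, 2.0000, -34.0000).
Jacobian J = [[-2·w, -4, -2·u + 10·w], [v - w, u, -u], [2·w, 3·w, 2·u + 3·v]].
At the point, J = [[-6.0000, -4.0000, 32.0000], [-6.0000, -1.0000, 1.0000], [6.0000, 9.0000, -11.0000]] (det J = -1308.0000).
Solving J·Δ = −F gives Δ = (-0.2584, 1.7523, -1.7982).
Then the next iterate is (u, v, w)₁ = (-1.2584, -1.2477, 1.2018).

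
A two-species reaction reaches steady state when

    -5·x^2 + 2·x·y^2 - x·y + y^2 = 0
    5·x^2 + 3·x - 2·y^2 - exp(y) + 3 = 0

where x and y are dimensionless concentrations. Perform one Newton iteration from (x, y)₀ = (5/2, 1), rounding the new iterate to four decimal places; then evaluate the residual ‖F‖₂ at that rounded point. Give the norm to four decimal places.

At (5/2, 1): F = (-27.7500, 37.031718).
Jacobian J = [[-10·x + 2·y^2 - y, 4·x·y - x + 2·y], [10·x + 3, -4·y - exp(y)]].
At the point, J = [[-24.0000, 9.5000], [28.0000, -6.718282]] (det J = -104.761236).
Solving J·Δ = −F gives Δ = (-1.5785, -1.0668).
Then the next iterate is (x, y)₁ = (0.9215, -0.0668).
Re-evaluating at (0.9215, -0.0668): F = (-4.171569, 9.066005), so ‖F‖₂ = 9.9797.

9.9797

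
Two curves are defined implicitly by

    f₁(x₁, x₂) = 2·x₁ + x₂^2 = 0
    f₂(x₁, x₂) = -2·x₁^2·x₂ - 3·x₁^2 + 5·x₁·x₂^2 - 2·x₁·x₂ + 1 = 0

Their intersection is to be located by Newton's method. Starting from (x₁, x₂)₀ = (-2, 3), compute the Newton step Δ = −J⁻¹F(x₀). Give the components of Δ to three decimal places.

At (-2, 3): F = (5.000, -113.000).
Jacobian J = [[2, 2·x₂], [-4·x₁·x₂ - 6·x₁ + 5·x₂^2 - 2·x₂, -2·x₁^2 + 10·x₁·x₂ - 2·x₁]].
At the point, J = [[2.000, 6.000], [75.000, -64.000]] (det J = -578.000).
Solving J·Δ = −F gives Δ = (0.619, -1.040).

(0.619, -1.040)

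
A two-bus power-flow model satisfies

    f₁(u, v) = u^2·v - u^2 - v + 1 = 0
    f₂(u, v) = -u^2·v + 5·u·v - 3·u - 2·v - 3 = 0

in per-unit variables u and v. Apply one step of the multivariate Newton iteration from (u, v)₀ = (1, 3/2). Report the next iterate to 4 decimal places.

(1.0000, 3.0000)

At (1, 3/2): F = (0.0000, -3.0000).
Jacobian J = [[2·u·v - 2·u, u^2 - 1], [-2·u·v + 5·v - 3, -u^2 + 5·u - 2]].
At the point, J = [[1.0000, 0.0000], [1.5000, 2.0000]] (det J = 2.0000).
Solving J·Δ = −F gives Δ = (0.0000, 1.5000).
Then the next iterate is (u, v)₁ = (1.0000, 3.0000).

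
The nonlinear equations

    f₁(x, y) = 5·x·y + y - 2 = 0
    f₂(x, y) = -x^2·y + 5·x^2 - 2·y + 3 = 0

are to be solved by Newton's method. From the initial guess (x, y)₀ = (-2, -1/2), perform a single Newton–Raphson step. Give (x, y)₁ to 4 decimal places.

(-0.8033, -0.5546)

At (-2, -1/2): F = (2.5000, 26.0000).
Jacobian J = [[5·y, 5·x + 1], [-2·x·y + 10·x, -x^2 - 2]].
At the point, J = [[-2.5000, -9.0000], [-22.0000, -6.0000]] (det J = -183.0000).
Solving J·Δ = −F gives Δ = (1.1967, -0.0546).
Then the next iterate is (x, y)₁ = (-0.8033, -0.5546).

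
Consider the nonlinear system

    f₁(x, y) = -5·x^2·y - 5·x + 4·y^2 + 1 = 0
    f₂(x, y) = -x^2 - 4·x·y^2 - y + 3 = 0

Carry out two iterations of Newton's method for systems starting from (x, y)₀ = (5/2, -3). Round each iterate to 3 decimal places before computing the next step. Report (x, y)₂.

(-6.601, -8.591)

At (5/2, -3): F = (118.250, -90.250).
Jacobian J = [[-10·x·y - 5, -5·x^2 + 8·y], [-2·x - 4·y^2, -8·x·y - 1]].
At the point, J = [[70.000, -55.250], [-41.000, 59.000]] (det J = 1864.750).
Solving J·Δ = −F gives Δ = (-1.067, 0.788).
Then the next iterate is (x, y)₁ = (1.433, -2.212).
Round to (1.433, -2.212) and repeat: F = (36.11836, -24.88784), J = [[26.69796, -27.96345], [-22.43778, 24.35837]].
Δ = (-8.034, -6.379), so (x, y)₂ = (-6.601, -8.591).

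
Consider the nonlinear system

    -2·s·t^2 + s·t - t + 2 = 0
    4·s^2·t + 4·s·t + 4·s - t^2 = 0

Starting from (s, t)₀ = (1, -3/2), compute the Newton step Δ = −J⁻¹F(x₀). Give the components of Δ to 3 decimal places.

(-1.889, -1.472)

At (1, -3/2): F = (-2.500, -10.250).
Jacobian J = [[-2·t^2 + t, -4·s·t + s - 1], [8·s·t + 4·t + 4, 4·s^2 + 4·s - 2·t]].
At the point, J = [[-6.000, 6.000], [-14.000, 11.000]] (det J = 18.000).
Solving J·Δ = −F gives Δ = (-1.889, -1.472).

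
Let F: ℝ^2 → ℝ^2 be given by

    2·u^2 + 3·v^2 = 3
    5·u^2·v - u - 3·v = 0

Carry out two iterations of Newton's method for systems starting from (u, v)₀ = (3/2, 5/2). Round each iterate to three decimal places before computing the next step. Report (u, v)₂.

(1.110, 0.701)

At (3/2, 5/2): F = (20.250, 19.125).
Jacobian J = [[4·u, 6·v], [10·u·v - 1, 5·u^2 - 3]].
At the point, J = [[6.000, 15.000], [36.500, 8.250]] (det J = -498.000).
Solving J·Δ = −F gives Δ = (-0.241, -1.254).
Then the next iterate is (u, v)₁ = (1.259, 1.246).
Round to (1.259, 1.246) and repeat: F = (4.82771, 4.87805), J = [[5.036, 7.476], [14.68714, 4.92540]].
Δ = (-0.149, -0.545), so (u, v)₂ = (1.110, 0.701).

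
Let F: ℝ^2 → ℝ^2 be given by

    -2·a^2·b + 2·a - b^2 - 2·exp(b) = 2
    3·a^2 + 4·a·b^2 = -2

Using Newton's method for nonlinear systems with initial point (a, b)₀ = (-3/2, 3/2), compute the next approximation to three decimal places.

At (-3/2, 3/2): F = (-22.96338, -4.750).
Jacobian J = [[-4·a·b + 2, -2·a^2 - 2·b - 2·exp(b)], [6·a + 4·b^2, 8·a·b]].
At the point, J = [[11.000, -16.46338], [0.000, -18.000]] (det J = -198.000).
Solving J·Δ = −F gives Δ = (1.693, -0.264).
Then the next iterate is (a, b)₁ = (0.193, 1.236).

(0.193, 1.236)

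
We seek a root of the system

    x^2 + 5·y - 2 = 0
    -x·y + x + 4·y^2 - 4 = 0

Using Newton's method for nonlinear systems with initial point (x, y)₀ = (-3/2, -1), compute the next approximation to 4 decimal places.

At (-3/2, -1): F = (-4.7500, -3.0000).
Jacobian J = [[2·x, 5], [-y + 1, -x + 8·y]].
At the point, J = [[-3.0000, 5.0000], [2.0000, -6.5000]] (det J = 9.5000).
Solving J·Δ = −F gives Δ = (-4.8289, -1.9474).
Then the next iterate is (x, y)₁ = (-6.3289, -2.9474).

(-6.3289, -2.9474)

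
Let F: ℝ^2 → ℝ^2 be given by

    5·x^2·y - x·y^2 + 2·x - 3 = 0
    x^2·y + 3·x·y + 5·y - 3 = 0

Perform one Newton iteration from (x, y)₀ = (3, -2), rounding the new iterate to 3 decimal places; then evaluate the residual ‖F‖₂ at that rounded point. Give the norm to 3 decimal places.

At (3, -2): F = (-99.000, -49.000).
Jacobian J = [[10·x·y - y^2 + 2, 5·x^2 - 2·x·y], [2·x·y + 3·y, x^2 + 3·x + 5]].
At the point, J = [[-62.000, 57.000], [-18.000, 23.000]] (det J = -400.000).
Solving J·Δ = −F gives Δ = (1.290, 3.140).
Then the next iterate is (x, y)₁ = (4.290, 1.140).
Re-evaluating at (4.290, 1.140): F = (104.90809, 38.35247), so ‖F‖₂ = 111.699.

111.699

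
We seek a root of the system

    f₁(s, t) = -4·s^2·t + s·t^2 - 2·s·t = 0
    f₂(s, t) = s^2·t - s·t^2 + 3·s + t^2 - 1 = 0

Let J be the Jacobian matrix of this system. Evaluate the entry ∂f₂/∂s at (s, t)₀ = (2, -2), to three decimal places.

-9.000

∂f₂/∂s = 2·s·t - t^2 + 3.
At (2, -2) this is -9.000.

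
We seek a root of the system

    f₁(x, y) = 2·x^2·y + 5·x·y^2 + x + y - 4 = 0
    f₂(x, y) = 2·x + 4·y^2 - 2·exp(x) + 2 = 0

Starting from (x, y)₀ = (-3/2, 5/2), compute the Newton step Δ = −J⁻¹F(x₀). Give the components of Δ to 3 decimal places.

(0.048, -1.181)

At (-3/2, 5/2): F = (-38.625, 23.55374).
Jacobian J = [[4·x·y + 5·y^2 + 1, 2·x^2 + 10·x·y + 1], [-2·exp(x) + 2, 8·y]].
At the point, J = [[17.250, -32.000], [1.55374, 20.000]] (det J = 394.71967).
Solving J·Δ = −F gives Δ = (0.048, -1.181).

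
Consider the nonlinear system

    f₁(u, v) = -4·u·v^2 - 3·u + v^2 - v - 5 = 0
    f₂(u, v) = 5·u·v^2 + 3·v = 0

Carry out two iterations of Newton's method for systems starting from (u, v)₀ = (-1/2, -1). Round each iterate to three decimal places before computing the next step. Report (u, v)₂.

At (-1/2, -1): F = (0.500, -5.500).
Jacobian J = [[-4·v^2 - 3, -8·u·v + 2·v - 1], [5·v^2, 10·u·v + 3]].
At the point, J = [[-7.000, -7.000], [5.000, 8.000]] (det J = -21.000).
Solving J·Δ = −F gives Δ = (-1.643, 1.714).
Then the next iterate is (u, v)₁ = (-2.143, 0.714).
Round to (-2.143, 0.714) and repeat: F = (5.59477, -3.32046), J = [[-5.03918, 12.66882], [2.54898, -12.30102]].
Δ = (0.901, -0.083), so (u, v)₂ = (-1.242, 0.631).

(-1.242, 0.631)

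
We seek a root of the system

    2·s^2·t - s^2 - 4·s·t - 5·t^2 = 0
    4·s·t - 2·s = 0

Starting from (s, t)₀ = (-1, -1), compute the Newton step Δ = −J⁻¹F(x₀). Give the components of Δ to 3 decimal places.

At (-1, -1): F = (-12.000, 6.000).
Jacobian J = [[4·s·t - 2·s - 4·t, 2·s^2 - 4·s - 10·t], [4·t - 2, 4·s]].
At the point, J = [[10.000, 16.000], [-6.000, -4.000]] (det J = 56.000).
Solving J·Δ = −F gives Δ = (0.857, 0.214).

(0.857, 0.214)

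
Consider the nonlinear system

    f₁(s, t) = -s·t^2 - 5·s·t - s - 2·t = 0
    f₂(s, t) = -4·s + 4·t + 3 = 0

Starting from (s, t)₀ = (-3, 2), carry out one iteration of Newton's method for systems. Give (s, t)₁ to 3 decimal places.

At (-3, 2): F = (41.000, 23.000).
Jacobian J = [[-t^2 - 5·t - 1, -2·s·t - 5·s - 2], [-4, 4]].
At the point, J = [[-15.000, 25.000], [-4.000, 4.000]] (det J = 40.000).
Solving J·Δ = −F gives Δ = (10.275, 4.525).
Then the next iterate is (s, t)₁ = (7.275, 6.525).

(7.275, 6.525)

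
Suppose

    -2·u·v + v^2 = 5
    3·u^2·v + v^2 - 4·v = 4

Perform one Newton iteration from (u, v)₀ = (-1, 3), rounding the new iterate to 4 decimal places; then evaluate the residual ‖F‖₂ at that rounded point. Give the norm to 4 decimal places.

1.2938

At (-1, 3): F = (10.0000, 2.0000).
Jacobian J = [[-2·v, -2·u + 2·v], [6·u·v, 3·u^2 + 2·v - 4]].
At the point, J = [[-6.0000, 8.0000], [-18.0000, 5.0000]] (det J = 114.0000).
Solving J·Δ = −F gives Δ = (-0.2982, -1.4737).
Then the next iterate is (u, v)₁ = (-1.2982, 1.5263).
Re-evaluating at (-1.2982, 1.5263): F = (1.292477, -0.058682), so ‖F‖₂ = 1.2938.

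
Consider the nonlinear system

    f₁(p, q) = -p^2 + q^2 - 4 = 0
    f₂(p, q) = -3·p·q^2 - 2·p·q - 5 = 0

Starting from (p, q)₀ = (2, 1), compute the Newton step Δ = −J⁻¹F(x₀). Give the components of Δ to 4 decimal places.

At (2, 1): F = (-7.0000, -15.0000).
Jacobian J = [[-2·p, 2·q], [-3·q^2 - 2·q, -6·p·q - 2·p]].
At the point, J = [[-4.0000, 2.0000], [-5.0000, -16.0000]] (det J = 74.0000).
Solving J·Δ = −F gives Δ = (-1.9189, -0.3378).

(-1.9189, -0.3378)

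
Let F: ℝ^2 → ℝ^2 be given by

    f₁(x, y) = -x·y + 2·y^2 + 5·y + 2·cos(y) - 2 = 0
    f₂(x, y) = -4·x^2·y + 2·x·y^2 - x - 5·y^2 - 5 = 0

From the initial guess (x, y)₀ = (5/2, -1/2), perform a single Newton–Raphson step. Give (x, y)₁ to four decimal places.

At (5/2, -1/2): F = (-0.994835, 5.0000).
Jacobian J = [[-y, -x + 4·y - 2·sin(y) + 5], [-8·x·y + 2·y^2 - 1, -4·x^2 + 4·x·y - 10·y]].
At the point, J = [[0.5000, 1.458851], [9.5000, -25.0000]] (det J = -26.359085).
Solving J·Δ = −F gives Δ = (0.6668, 0.4534).
Then the next iterate is (x, y)₁ = (3.1668, -0.0466).

(3.1668, -0.0466)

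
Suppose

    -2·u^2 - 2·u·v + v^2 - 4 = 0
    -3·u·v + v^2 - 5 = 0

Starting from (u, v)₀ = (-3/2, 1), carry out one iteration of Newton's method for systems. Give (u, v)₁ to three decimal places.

(-0.726, 1.280)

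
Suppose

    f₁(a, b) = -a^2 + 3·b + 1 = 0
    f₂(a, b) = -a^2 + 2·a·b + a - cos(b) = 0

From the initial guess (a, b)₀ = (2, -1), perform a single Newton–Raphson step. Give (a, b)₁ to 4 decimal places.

(1.7169, 0.6226)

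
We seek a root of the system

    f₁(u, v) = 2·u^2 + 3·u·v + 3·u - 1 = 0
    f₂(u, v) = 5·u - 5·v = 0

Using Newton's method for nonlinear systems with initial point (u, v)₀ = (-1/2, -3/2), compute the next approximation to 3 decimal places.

At (-1/2, -3/2): F = (0.250, 5.000).
Jacobian J = [[4·u + 3·v + 3, 3·u], [5, -5]].
At the point, J = [[-3.500, -1.500], [5.000, -5.000]] (det J = 25.000).
Solving J·Δ = −F gives Δ = (-0.250, 0.750).
Then the next iterate is (u, v)₁ = (-0.750, -0.750).

(-0.750, -0.750)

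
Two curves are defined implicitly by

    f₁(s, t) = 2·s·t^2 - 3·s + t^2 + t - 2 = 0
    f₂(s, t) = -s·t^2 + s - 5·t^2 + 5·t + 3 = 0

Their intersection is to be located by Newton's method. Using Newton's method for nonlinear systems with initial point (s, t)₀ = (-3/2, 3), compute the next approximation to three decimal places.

(-1.393, 2.009)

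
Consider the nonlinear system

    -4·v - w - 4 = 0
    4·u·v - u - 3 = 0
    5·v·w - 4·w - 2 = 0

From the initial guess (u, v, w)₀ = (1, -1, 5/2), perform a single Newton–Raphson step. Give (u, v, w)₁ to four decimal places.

At (1, -1, 5/2): F = (-2.5000, -8.0000, -24.5000).
Jacobian J = [[0, -4, -1], [4·v - 1, 4·u, 0], [0, 5·w, 5·v - 4]].
At the point, J = [[0.0000, -4.0000, -1.0000], [-5.0000, 4.0000, 0.0000], [0.0000, 12.5000, -9.0000]] (det J = 242.5000).
Solving J·Δ = −F gives Δ = (-1.5670, 0.0412, -2.6649).
Then the next iterate is (u, v, w)₁ = (-0.5670, -0.9588, -0.1649).

(-0.5670, -0.9588, -0.1649)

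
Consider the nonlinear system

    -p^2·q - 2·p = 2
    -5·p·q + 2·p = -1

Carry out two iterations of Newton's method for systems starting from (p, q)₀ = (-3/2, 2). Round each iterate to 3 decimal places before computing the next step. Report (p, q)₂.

(-1.269, 0.176)

At (-3/2, 2): F = (-3.500, 13.000).
Jacobian J = [[-2·p·q - 2, -p^2], [-5·q + 2, -5·p]].
At the point, J = [[4.000, -2.250], [-8.000, 7.500]] (det J = 12.000).
Solving J·Δ = −F gives Δ = (-0.250, -2.000).
Then the next iterate is (p, q)₁ = (-1.750, 0.000).
Round to (-1.750, 0.000) and repeat: F = (1.500, -2.500), J = [[-2.000, -3.06250], [2.000, 8.750]].
Δ = (0.481, 0.176), so (p, q)₂ = (-1.269, 0.176).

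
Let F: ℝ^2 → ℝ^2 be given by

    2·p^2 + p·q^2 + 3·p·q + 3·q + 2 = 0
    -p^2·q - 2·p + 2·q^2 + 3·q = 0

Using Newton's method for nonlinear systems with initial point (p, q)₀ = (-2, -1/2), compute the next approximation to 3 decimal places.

At (-2, -1/2): F = (11.000, 5.000).
Jacobian J = [[4·p + q^2 + 3·q, 2·p·q + 3·p + 3], [-2·p·q - 2, -p^2 + 4·q + 3]].
At the point, J = [[-9.250, -1.000], [-4.000, -3.000]] (det J = 23.750).
Solving J·Δ = −F gives Δ = (1.179, 0.095).
Then the next iterate is (p, q)₁ = (-0.821, -0.405).

(-0.821, -0.405)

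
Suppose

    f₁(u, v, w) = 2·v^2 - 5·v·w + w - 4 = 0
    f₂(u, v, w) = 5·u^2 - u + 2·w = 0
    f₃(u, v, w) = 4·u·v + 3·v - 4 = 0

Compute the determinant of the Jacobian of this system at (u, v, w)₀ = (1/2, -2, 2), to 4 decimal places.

508.0000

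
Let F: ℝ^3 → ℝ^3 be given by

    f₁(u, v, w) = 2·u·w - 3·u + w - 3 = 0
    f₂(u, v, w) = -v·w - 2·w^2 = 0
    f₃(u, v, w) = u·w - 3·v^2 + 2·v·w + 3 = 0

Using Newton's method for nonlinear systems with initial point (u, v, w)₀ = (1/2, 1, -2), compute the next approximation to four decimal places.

At (1/2, 1, -2): F = (-8.5000, -6.0000, -5.0000).
Jacobian J = [[2·w - 3, 0, 2·u + 1], [0, -w, -v - 4·w], [w, -6·v + 2·w, u + 2·v]].
At the point, J = [[-7.0000, 0.0000, 2.0000], [0.0000, 2.0000, 7.0000], [-2.0000, -10.0000, 2.5000]] (det J = -517.0000).
Solving J·Δ = −F gives Δ = (-0.9623, -0.0870, 0.8820).
Then the next iterate is (u, v, w)₁ = (-0.4623, 0.9130, -1.1180).

(-0.4623, 0.9130, -1.1180)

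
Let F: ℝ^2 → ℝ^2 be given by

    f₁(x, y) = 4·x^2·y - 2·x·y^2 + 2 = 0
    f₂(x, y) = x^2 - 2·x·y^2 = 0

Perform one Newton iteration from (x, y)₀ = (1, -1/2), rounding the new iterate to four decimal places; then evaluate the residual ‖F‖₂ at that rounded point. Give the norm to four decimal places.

0.0961

At (1, -1/2): F = (-0.5000, 0.5000).
Jacobian J = [[8·x·y - 2·y^2, 4·x^2 - 4·x·y], [2·x - 2·y^2, -4·x·y]].
At the point, J = [[-4.5000, 6.0000], [1.5000, 2.0000]] (det J = -18.0000).
Solving J·Δ = −F gives Δ = (-0.2222, -0.0833).
Then the next iterate is (x, y)₁ = (0.7778, -0.5833).
Re-evaluating at (0.7778, -0.5833): F = (0.059202, 0.075697), so ‖F‖₂ = 0.0961.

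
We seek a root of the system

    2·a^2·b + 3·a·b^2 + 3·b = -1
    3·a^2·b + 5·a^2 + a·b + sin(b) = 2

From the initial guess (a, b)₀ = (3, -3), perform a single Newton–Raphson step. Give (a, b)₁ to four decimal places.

At (3, -3): F = (19.0000, -47.141120).
Jacobian J = [[4·a·b + 3·b^2, 2·a^2 + 6·a·b + 3], [6·a·b + 10·a + b, 3·a^2 + a + cos(b)]].
At the point, J = [[-9.0000, -33.0000], [-27.0000, 29.010008]] (det J = -1152.090068).
Solving J·Δ = −F gives Δ = (-0.8719, 0.8135).
Then the next iterate is (a, b)₁ = (2.1281, -2.1865).

(2.1281, -2.1865)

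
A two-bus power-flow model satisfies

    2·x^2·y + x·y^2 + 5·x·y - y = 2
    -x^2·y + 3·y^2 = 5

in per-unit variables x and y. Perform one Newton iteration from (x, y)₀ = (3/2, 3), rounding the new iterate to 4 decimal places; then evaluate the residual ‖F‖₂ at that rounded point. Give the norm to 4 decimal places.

12.4934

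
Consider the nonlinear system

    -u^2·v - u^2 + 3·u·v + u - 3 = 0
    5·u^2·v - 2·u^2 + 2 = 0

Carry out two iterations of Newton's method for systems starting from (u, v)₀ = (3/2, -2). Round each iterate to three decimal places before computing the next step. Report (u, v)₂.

At (3/2, -2): F = (-8.250, -25.000).
Jacobian J = [[-2·u·v - 2·u + 3·v + 1, -u^2 + 3·u], [10·u·v - 4·u, 5·u^2]].
At the point, J = [[-2.000, 2.250], [-36.000, 11.250]] (det J = 58.500).
Solving J·Δ = −F gives Δ = (0.625, 4.222).
Then the next iterate is (u, v)₁ = (2.125, 2.222).
Round to (2.125, 2.222) and repeat: F = (-1.25909, 43.13734), J = [[-6.02750, 1.85938], [38.71750, 22.57812]].
Δ = (-0.522, -1.015), so (u, v)₂ = (1.603, 1.207).

(1.603, 1.207)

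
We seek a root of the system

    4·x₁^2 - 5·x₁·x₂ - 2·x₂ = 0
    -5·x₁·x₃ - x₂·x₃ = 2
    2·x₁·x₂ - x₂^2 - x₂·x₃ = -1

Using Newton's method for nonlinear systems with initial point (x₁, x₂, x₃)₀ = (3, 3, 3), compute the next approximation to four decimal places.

At (3, 3, 3): F = (-15.0000, -56.0000, 1.0000).
Jacobian J = [[8·x₁ - 5·x₂, -5·x₁ - 2, 0], [-5·x₃, -x₃, -5·x₁ - x₂], [2·x₂, 2·x₁ - 2·x₂ - x₃, -x₂]].
At the point, J = [[9.0000, -17.0000, 0.0000], [-15.0000, -3.0000, -18.0000], [6.0000, -3.0000, -3.0000]] (det J = 2196.0000).
Solving J·Δ = −F gives Δ = (-1.7473, -1.8074, -1.3538).
Then the next iterate is (x₁, x₂, x₃)₁ = (1.2527, 1.1926, 1.6462).

(1.2527, 1.1926, 1.6462)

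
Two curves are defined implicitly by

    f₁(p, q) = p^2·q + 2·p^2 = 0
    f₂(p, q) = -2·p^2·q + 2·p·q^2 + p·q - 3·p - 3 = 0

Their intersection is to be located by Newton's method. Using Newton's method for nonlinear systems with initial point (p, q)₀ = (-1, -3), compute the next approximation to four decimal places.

(-1.0000, -2.0000)

At (-1, -3): F = (-1.0000, -9.0000).
Jacobian J = [[2·p·q + 4·p, p^2], [-4·p·q + 2·q^2 + q - 3, -2·p^2 + 4·p·q + p]].
At the point, J = [[2.0000, 1.0000], [0.0000, 9.0000]] (det J = 18.0000).
Solving J·Δ = −F gives Δ = (0.0000, 1.0000).
Then the next iterate is (p, q)₁ = (-1.0000, -2.0000).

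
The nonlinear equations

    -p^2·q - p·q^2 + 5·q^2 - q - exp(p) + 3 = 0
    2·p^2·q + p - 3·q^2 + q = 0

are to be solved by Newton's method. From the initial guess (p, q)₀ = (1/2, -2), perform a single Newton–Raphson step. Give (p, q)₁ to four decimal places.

(0.6483, -0.8930)

At (1/2, -2): F = (21.851279, -14.5000).
Jacobian J = [[-2·p·q - q^2 - exp(p), -p^2 - 2·p·q + 10·q - 1], [4·p·q + 1, 2·p^2 - 6·q + 1]].
At the point, J = [[-3.648721, -19.2500], [-3.0000, 13.5000]] (det J = -107.007737).
Solving J·Δ = −F gives Δ = (0.1483, 1.1070).
Then the next iterate is (p, q)₁ = (0.6483, -0.8930).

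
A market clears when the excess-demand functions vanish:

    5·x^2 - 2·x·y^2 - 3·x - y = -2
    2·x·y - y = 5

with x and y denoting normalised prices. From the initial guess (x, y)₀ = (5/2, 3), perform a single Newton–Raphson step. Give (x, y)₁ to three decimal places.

At (5/2, 3): F = (-22.250, 7.000).
Jacobian J = [[10·x - 2·y^2 - 3, -4·x·y - 1], [2·y, 2·x - 1]].
At the point, J = [[4.000, -31.000], [6.000, 4.000]] (det J = 202.000).
Solving J·Δ = −F gives Δ = (-0.634, -0.800).
Then the next iterate is (x, y)₁ = (1.866, 2.200).

(1.866, 2.200)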